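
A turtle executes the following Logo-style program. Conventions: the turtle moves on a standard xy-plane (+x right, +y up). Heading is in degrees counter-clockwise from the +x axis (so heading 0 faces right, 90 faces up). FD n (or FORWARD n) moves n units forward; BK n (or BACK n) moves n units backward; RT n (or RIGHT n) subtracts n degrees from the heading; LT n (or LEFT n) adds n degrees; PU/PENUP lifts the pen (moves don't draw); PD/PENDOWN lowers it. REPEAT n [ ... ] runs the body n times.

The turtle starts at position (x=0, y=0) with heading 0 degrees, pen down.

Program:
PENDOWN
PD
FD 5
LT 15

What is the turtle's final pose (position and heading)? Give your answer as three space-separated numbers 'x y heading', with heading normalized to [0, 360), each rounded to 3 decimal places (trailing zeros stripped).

Executing turtle program step by step:
Start: pos=(0,0), heading=0, pen down
PD: pen down
PD: pen down
FD 5: (0,0) -> (5,0) [heading=0, draw]
LT 15: heading 0 -> 15
Final: pos=(5,0), heading=15, 1 segment(s) drawn

Answer: 5 0 15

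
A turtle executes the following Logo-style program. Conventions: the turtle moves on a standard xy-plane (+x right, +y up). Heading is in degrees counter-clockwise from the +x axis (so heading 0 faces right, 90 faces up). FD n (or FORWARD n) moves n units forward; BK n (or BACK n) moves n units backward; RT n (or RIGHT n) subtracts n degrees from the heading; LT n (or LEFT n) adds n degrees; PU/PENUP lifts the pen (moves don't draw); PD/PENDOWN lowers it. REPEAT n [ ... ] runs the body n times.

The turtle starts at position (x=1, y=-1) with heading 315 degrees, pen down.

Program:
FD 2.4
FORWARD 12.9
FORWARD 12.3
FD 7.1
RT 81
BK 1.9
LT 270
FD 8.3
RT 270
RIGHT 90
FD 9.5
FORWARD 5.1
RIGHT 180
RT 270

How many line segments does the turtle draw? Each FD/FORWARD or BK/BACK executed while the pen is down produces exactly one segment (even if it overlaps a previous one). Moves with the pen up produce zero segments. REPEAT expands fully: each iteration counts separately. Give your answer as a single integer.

Executing turtle program step by step:
Start: pos=(1,-1), heading=315, pen down
FD 2.4: (1,-1) -> (2.697,-2.697) [heading=315, draw]
FD 12.9: (2.697,-2.697) -> (11.819,-11.819) [heading=315, draw]
FD 12.3: (11.819,-11.819) -> (20.516,-20.516) [heading=315, draw]
FD 7.1: (20.516,-20.516) -> (25.537,-25.537) [heading=315, draw]
RT 81: heading 315 -> 234
BK 1.9: (25.537,-25.537) -> (26.653,-23.999) [heading=234, draw]
LT 270: heading 234 -> 144
FD 8.3: (26.653,-23.999) -> (19.939,-19.121) [heading=144, draw]
RT 270: heading 144 -> 234
RT 90: heading 234 -> 144
FD 9.5: (19.939,-19.121) -> (12.253,-13.537) [heading=144, draw]
FD 5.1: (12.253,-13.537) -> (8.127,-10.539) [heading=144, draw]
RT 180: heading 144 -> 324
RT 270: heading 324 -> 54
Final: pos=(8.127,-10.539), heading=54, 8 segment(s) drawn
Segments drawn: 8

Answer: 8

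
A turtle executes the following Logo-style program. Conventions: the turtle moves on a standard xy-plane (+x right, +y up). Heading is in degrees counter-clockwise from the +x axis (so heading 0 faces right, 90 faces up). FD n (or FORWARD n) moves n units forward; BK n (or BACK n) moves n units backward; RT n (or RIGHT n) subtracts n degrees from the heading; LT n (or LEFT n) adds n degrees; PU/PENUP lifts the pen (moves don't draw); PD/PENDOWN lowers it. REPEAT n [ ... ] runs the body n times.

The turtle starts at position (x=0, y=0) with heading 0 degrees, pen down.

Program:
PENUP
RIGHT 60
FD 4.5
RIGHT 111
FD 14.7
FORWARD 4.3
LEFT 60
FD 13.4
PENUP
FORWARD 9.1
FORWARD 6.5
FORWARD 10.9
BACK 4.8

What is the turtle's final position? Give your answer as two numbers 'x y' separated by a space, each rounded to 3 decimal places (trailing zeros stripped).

Answer: -29.095 -39.638

Derivation:
Executing turtle program step by step:
Start: pos=(0,0), heading=0, pen down
PU: pen up
RT 60: heading 0 -> 300
FD 4.5: (0,0) -> (2.25,-3.897) [heading=300, move]
RT 111: heading 300 -> 189
FD 14.7: (2.25,-3.897) -> (-12.269,-6.197) [heading=189, move]
FD 4.3: (-12.269,-6.197) -> (-16.516,-6.869) [heading=189, move]
LT 60: heading 189 -> 249
FD 13.4: (-16.516,-6.869) -> (-21.318,-19.379) [heading=249, move]
PU: pen up
FD 9.1: (-21.318,-19.379) -> (-24.579,-27.875) [heading=249, move]
FD 6.5: (-24.579,-27.875) -> (-26.909,-33.943) [heading=249, move]
FD 10.9: (-26.909,-33.943) -> (-30.815,-44.119) [heading=249, move]
BK 4.8: (-30.815,-44.119) -> (-29.095,-39.638) [heading=249, move]
Final: pos=(-29.095,-39.638), heading=249, 0 segment(s) drawn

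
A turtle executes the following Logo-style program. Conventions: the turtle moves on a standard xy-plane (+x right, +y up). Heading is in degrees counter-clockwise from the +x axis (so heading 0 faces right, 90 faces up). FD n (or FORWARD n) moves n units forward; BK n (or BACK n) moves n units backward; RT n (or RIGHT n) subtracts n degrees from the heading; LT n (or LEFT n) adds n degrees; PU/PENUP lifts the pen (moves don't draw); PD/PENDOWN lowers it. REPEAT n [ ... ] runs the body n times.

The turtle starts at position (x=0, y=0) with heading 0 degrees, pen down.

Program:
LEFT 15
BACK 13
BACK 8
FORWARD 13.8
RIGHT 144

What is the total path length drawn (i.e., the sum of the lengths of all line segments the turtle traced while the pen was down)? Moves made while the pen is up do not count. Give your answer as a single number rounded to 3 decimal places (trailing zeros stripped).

Answer: 34.8

Derivation:
Executing turtle program step by step:
Start: pos=(0,0), heading=0, pen down
LT 15: heading 0 -> 15
BK 13: (0,0) -> (-12.557,-3.365) [heading=15, draw]
BK 8: (-12.557,-3.365) -> (-20.284,-5.435) [heading=15, draw]
FD 13.8: (-20.284,-5.435) -> (-6.955,-1.863) [heading=15, draw]
RT 144: heading 15 -> 231
Final: pos=(-6.955,-1.863), heading=231, 3 segment(s) drawn

Segment lengths:
  seg 1: (0,0) -> (-12.557,-3.365), length = 13
  seg 2: (-12.557,-3.365) -> (-20.284,-5.435), length = 8
  seg 3: (-20.284,-5.435) -> (-6.955,-1.863), length = 13.8
Total = 34.8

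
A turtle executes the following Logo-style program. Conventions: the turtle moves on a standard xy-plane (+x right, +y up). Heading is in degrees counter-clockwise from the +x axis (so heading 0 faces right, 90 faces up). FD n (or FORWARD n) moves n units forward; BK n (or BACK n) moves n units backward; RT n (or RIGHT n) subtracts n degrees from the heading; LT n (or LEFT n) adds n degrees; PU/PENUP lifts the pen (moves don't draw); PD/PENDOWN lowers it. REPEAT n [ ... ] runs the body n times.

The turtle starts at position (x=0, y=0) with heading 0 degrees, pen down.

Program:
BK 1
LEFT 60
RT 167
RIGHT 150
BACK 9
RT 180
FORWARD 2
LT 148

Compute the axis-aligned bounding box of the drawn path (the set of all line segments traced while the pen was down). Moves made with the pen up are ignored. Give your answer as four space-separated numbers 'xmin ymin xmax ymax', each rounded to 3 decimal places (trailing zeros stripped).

Answer: -1 -10.718 1.474 0

Derivation:
Executing turtle program step by step:
Start: pos=(0,0), heading=0, pen down
BK 1: (0,0) -> (-1,0) [heading=0, draw]
LT 60: heading 0 -> 60
RT 167: heading 60 -> 253
RT 150: heading 253 -> 103
BK 9: (-1,0) -> (1.025,-8.769) [heading=103, draw]
RT 180: heading 103 -> 283
FD 2: (1.025,-8.769) -> (1.474,-10.718) [heading=283, draw]
LT 148: heading 283 -> 71
Final: pos=(1.474,-10.718), heading=71, 3 segment(s) drawn

Segment endpoints: x in {-1, 0, 1.025, 1.474}, y in {-10.718, -8.769, 0}
xmin=-1, ymin=-10.718, xmax=1.474, ymax=0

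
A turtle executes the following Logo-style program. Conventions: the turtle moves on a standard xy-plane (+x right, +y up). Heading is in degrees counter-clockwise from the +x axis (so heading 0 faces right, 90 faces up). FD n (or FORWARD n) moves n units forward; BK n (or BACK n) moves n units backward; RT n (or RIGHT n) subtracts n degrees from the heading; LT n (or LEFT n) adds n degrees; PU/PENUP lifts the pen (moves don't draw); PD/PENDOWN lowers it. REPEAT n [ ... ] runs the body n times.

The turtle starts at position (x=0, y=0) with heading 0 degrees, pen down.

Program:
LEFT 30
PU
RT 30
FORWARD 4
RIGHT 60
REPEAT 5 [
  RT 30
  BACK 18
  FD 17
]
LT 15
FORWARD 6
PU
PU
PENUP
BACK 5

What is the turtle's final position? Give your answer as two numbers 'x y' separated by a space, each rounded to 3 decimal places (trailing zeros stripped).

Executing turtle program step by step:
Start: pos=(0,0), heading=0, pen down
LT 30: heading 0 -> 30
PU: pen up
RT 30: heading 30 -> 0
FD 4: (0,0) -> (4,0) [heading=0, move]
RT 60: heading 0 -> 300
REPEAT 5 [
  -- iteration 1/5 --
  RT 30: heading 300 -> 270
  BK 18: (4,0) -> (4,18) [heading=270, move]
  FD 17: (4,18) -> (4,1) [heading=270, move]
  -- iteration 2/5 --
  RT 30: heading 270 -> 240
  BK 18: (4,1) -> (13,16.588) [heading=240, move]
  FD 17: (13,16.588) -> (4.5,1.866) [heading=240, move]
  -- iteration 3/5 --
  RT 30: heading 240 -> 210
  BK 18: (4.5,1.866) -> (20.088,10.866) [heading=210, move]
  FD 17: (20.088,10.866) -> (5.366,2.366) [heading=210, move]
  -- iteration 4/5 --
  RT 30: heading 210 -> 180
  BK 18: (5.366,2.366) -> (23.366,2.366) [heading=180, move]
  FD 17: (23.366,2.366) -> (6.366,2.366) [heading=180, move]
  -- iteration 5/5 --
  RT 30: heading 180 -> 150
  BK 18: (6.366,2.366) -> (21.954,-6.634) [heading=150, move]
  FD 17: (21.954,-6.634) -> (7.232,1.866) [heading=150, move]
]
LT 15: heading 150 -> 165
FD 6: (7.232,1.866) -> (1.436,3.419) [heading=165, move]
PU: pen up
PU: pen up
PU: pen up
BK 5: (1.436,3.419) -> (6.266,2.125) [heading=165, move]
Final: pos=(6.266,2.125), heading=165, 0 segment(s) drawn

Answer: 6.266 2.125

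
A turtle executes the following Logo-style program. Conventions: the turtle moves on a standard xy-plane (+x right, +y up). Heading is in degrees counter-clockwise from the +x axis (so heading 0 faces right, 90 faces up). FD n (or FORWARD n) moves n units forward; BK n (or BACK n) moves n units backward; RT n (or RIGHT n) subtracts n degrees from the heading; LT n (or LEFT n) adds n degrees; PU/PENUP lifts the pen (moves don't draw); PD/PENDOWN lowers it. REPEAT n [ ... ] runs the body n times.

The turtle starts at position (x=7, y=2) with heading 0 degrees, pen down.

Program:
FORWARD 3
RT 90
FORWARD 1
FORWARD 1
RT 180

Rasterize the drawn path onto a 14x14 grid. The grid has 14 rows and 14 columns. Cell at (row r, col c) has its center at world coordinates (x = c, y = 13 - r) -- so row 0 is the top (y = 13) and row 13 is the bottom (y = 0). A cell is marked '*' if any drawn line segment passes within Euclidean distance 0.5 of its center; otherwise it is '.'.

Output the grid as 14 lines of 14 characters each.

Answer: ..............
..............
..............
..............
..............
..............
..............
..............
..............
..............
..............
.......****...
..........*...
..........*...

Derivation:
Segment 0: (7,2) -> (10,2)
Segment 1: (10,2) -> (10,1)
Segment 2: (10,1) -> (10,0)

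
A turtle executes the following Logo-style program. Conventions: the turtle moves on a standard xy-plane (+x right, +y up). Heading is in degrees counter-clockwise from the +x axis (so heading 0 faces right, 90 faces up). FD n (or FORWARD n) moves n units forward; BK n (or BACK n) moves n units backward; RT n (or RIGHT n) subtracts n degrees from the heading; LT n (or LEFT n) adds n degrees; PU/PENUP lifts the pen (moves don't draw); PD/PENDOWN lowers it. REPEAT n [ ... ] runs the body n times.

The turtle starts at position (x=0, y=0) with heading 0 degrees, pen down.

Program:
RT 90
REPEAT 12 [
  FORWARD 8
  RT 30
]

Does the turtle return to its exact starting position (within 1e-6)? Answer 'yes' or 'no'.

Executing turtle program step by step:
Start: pos=(0,0), heading=0, pen down
RT 90: heading 0 -> 270
REPEAT 12 [
  -- iteration 1/12 --
  FD 8: (0,0) -> (0,-8) [heading=270, draw]
  RT 30: heading 270 -> 240
  -- iteration 2/12 --
  FD 8: (0,-8) -> (-4,-14.928) [heading=240, draw]
  RT 30: heading 240 -> 210
  -- iteration 3/12 --
  FD 8: (-4,-14.928) -> (-10.928,-18.928) [heading=210, draw]
  RT 30: heading 210 -> 180
  -- iteration 4/12 --
  FD 8: (-10.928,-18.928) -> (-18.928,-18.928) [heading=180, draw]
  RT 30: heading 180 -> 150
  -- iteration 5/12 --
  FD 8: (-18.928,-18.928) -> (-25.856,-14.928) [heading=150, draw]
  RT 30: heading 150 -> 120
  -- iteration 6/12 --
  FD 8: (-25.856,-14.928) -> (-29.856,-8) [heading=120, draw]
  RT 30: heading 120 -> 90
  -- iteration 7/12 --
  FD 8: (-29.856,-8) -> (-29.856,0) [heading=90, draw]
  RT 30: heading 90 -> 60
  -- iteration 8/12 --
  FD 8: (-29.856,0) -> (-25.856,6.928) [heading=60, draw]
  RT 30: heading 60 -> 30
  -- iteration 9/12 --
  FD 8: (-25.856,6.928) -> (-18.928,10.928) [heading=30, draw]
  RT 30: heading 30 -> 0
  -- iteration 10/12 --
  FD 8: (-18.928,10.928) -> (-10.928,10.928) [heading=0, draw]
  RT 30: heading 0 -> 330
  -- iteration 11/12 --
  FD 8: (-10.928,10.928) -> (-4,6.928) [heading=330, draw]
  RT 30: heading 330 -> 300
  -- iteration 12/12 --
  FD 8: (-4,6.928) -> (0,0) [heading=300, draw]
  RT 30: heading 300 -> 270
]
Final: pos=(0,0), heading=270, 12 segment(s) drawn

Start position: (0, 0)
Final position: (0, 0)
Distance = 0; < 1e-6 -> CLOSED

Answer: yes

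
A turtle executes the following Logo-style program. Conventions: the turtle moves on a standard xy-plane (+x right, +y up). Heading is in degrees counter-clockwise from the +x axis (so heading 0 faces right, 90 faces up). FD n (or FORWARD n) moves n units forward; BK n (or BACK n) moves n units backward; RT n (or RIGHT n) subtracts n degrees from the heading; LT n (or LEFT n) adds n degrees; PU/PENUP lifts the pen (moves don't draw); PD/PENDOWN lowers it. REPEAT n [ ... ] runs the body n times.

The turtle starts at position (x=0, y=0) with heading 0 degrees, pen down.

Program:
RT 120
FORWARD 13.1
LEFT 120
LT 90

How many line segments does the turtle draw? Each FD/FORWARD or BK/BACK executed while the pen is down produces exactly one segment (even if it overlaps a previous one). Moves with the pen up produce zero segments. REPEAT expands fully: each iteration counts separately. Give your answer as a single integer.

Executing turtle program step by step:
Start: pos=(0,0), heading=0, pen down
RT 120: heading 0 -> 240
FD 13.1: (0,0) -> (-6.55,-11.345) [heading=240, draw]
LT 120: heading 240 -> 0
LT 90: heading 0 -> 90
Final: pos=(-6.55,-11.345), heading=90, 1 segment(s) drawn
Segments drawn: 1

Answer: 1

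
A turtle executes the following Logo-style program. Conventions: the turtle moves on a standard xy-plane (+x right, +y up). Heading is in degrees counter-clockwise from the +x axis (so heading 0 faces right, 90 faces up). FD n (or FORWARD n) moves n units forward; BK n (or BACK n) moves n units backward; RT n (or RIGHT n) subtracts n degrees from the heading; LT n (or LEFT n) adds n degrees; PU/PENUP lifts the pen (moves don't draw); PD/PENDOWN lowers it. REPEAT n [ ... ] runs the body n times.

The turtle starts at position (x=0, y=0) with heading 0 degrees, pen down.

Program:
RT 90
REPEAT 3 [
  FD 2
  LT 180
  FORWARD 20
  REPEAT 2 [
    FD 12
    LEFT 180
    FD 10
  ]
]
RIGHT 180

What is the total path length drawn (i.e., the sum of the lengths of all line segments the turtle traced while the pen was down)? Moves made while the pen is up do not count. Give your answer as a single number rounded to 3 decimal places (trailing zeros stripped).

Answer: 198

Derivation:
Executing turtle program step by step:
Start: pos=(0,0), heading=0, pen down
RT 90: heading 0 -> 270
REPEAT 3 [
  -- iteration 1/3 --
  FD 2: (0,0) -> (0,-2) [heading=270, draw]
  LT 180: heading 270 -> 90
  FD 20: (0,-2) -> (0,18) [heading=90, draw]
  REPEAT 2 [
    -- iteration 1/2 --
    FD 12: (0,18) -> (0,30) [heading=90, draw]
    LT 180: heading 90 -> 270
    FD 10: (0,30) -> (0,20) [heading=270, draw]
    -- iteration 2/2 --
    FD 12: (0,20) -> (0,8) [heading=270, draw]
    LT 180: heading 270 -> 90
    FD 10: (0,8) -> (0,18) [heading=90, draw]
  ]
  -- iteration 2/3 --
  FD 2: (0,18) -> (0,20) [heading=90, draw]
  LT 180: heading 90 -> 270
  FD 20: (0,20) -> (0,0) [heading=270, draw]
  REPEAT 2 [
    -- iteration 1/2 --
    FD 12: (0,0) -> (0,-12) [heading=270, draw]
    LT 180: heading 270 -> 90
    FD 10: (0,-12) -> (0,-2) [heading=90, draw]
    -- iteration 2/2 --
    FD 12: (0,-2) -> (0,10) [heading=90, draw]
    LT 180: heading 90 -> 270
    FD 10: (0,10) -> (0,0) [heading=270, draw]
  ]
  -- iteration 3/3 --
  FD 2: (0,0) -> (0,-2) [heading=270, draw]
  LT 180: heading 270 -> 90
  FD 20: (0,-2) -> (0,18) [heading=90, draw]
  REPEAT 2 [
    -- iteration 1/2 --
    FD 12: (0,18) -> (0,30) [heading=90, draw]
    LT 180: heading 90 -> 270
    FD 10: (0,30) -> (0,20) [heading=270, draw]
    -- iteration 2/2 --
    FD 12: (0,20) -> (0,8) [heading=270, draw]
    LT 180: heading 270 -> 90
    FD 10: (0,8) -> (0,18) [heading=90, draw]
  ]
]
RT 180: heading 90 -> 270
Final: pos=(0,18), heading=270, 18 segment(s) drawn

Segment lengths:
  seg 1: (0,0) -> (0,-2), length = 2
  seg 2: (0,-2) -> (0,18), length = 20
  seg 3: (0,18) -> (0,30), length = 12
  seg 4: (0,30) -> (0,20), length = 10
  seg 5: (0,20) -> (0,8), length = 12
  seg 6: (0,8) -> (0,18), length = 10
  seg 7: (0,18) -> (0,20), length = 2
  seg 8: (0,20) -> (0,0), length = 20
  seg 9: (0,0) -> (0,-12), length = 12
  seg 10: (0,-12) -> (0,-2), length = 10
  seg 11: (0,-2) -> (0,10), length = 12
  seg 12: (0,10) -> (0,0), length = 10
  seg 13: (0,0) -> (0,-2), length = 2
  seg 14: (0,-2) -> (0,18), length = 20
  seg 15: (0,18) -> (0,30), length = 12
  seg 16: (0,30) -> (0,20), length = 10
  seg 17: (0,20) -> (0,8), length = 12
  seg 18: (0,8) -> (0,18), length = 10
Total = 198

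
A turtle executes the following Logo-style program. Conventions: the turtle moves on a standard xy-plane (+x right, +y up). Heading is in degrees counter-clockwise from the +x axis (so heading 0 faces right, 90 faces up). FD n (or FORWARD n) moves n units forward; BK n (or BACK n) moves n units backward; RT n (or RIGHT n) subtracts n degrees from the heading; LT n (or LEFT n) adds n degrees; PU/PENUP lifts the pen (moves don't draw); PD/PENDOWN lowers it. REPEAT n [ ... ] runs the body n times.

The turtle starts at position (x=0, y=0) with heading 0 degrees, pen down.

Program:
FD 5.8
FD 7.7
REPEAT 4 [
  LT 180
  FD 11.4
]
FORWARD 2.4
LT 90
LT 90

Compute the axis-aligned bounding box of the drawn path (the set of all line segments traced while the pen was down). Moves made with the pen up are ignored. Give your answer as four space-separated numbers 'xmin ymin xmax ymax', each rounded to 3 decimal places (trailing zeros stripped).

Answer: 0 0 15.9 0

Derivation:
Executing turtle program step by step:
Start: pos=(0,0), heading=0, pen down
FD 5.8: (0,0) -> (5.8,0) [heading=0, draw]
FD 7.7: (5.8,0) -> (13.5,0) [heading=0, draw]
REPEAT 4 [
  -- iteration 1/4 --
  LT 180: heading 0 -> 180
  FD 11.4: (13.5,0) -> (2.1,0) [heading=180, draw]
  -- iteration 2/4 --
  LT 180: heading 180 -> 0
  FD 11.4: (2.1,0) -> (13.5,0) [heading=0, draw]
  -- iteration 3/4 --
  LT 180: heading 0 -> 180
  FD 11.4: (13.5,0) -> (2.1,0) [heading=180, draw]
  -- iteration 4/4 --
  LT 180: heading 180 -> 0
  FD 11.4: (2.1,0) -> (13.5,0) [heading=0, draw]
]
FD 2.4: (13.5,0) -> (15.9,0) [heading=0, draw]
LT 90: heading 0 -> 90
LT 90: heading 90 -> 180
Final: pos=(15.9,0), heading=180, 7 segment(s) drawn

Segment endpoints: x in {0, 2.1, 5.8, 13.5, 15.9}, y in {0, 0, 0, 0, 0, 0}
xmin=0, ymin=0, xmax=15.9, ymax=0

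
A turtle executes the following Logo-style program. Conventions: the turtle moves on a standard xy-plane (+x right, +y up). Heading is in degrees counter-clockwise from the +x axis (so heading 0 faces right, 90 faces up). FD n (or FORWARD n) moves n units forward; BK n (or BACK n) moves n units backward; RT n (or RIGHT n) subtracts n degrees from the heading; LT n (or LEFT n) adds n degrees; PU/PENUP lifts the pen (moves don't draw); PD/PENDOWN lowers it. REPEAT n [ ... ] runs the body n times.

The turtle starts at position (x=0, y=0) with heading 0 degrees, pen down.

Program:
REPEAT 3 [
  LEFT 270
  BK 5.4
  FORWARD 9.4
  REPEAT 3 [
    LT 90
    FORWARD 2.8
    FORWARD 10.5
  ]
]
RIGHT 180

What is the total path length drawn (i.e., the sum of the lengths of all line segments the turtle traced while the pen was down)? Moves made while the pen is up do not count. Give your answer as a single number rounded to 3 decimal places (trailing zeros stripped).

Answer: 164.1

Derivation:
Executing turtle program step by step:
Start: pos=(0,0), heading=0, pen down
REPEAT 3 [
  -- iteration 1/3 --
  LT 270: heading 0 -> 270
  BK 5.4: (0,0) -> (0,5.4) [heading=270, draw]
  FD 9.4: (0,5.4) -> (0,-4) [heading=270, draw]
  REPEAT 3 [
    -- iteration 1/3 --
    LT 90: heading 270 -> 0
    FD 2.8: (0,-4) -> (2.8,-4) [heading=0, draw]
    FD 10.5: (2.8,-4) -> (13.3,-4) [heading=0, draw]
    -- iteration 2/3 --
    LT 90: heading 0 -> 90
    FD 2.8: (13.3,-4) -> (13.3,-1.2) [heading=90, draw]
    FD 10.5: (13.3,-1.2) -> (13.3,9.3) [heading=90, draw]
    -- iteration 3/3 --
    LT 90: heading 90 -> 180
    FD 2.8: (13.3,9.3) -> (10.5,9.3) [heading=180, draw]
    FD 10.5: (10.5,9.3) -> (0,9.3) [heading=180, draw]
  ]
  -- iteration 2/3 --
  LT 270: heading 180 -> 90
  BK 5.4: (0,9.3) -> (0,3.9) [heading=90, draw]
  FD 9.4: (0,3.9) -> (0,13.3) [heading=90, draw]
  REPEAT 3 [
    -- iteration 1/3 --
    LT 90: heading 90 -> 180
    FD 2.8: (0,13.3) -> (-2.8,13.3) [heading=180, draw]
    FD 10.5: (-2.8,13.3) -> (-13.3,13.3) [heading=180, draw]
    -- iteration 2/3 --
    LT 90: heading 180 -> 270
    FD 2.8: (-13.3,13.3) -> (-13.3,10.5) [heading=270, draw]
    FD 10.5: (-13.3,10.5) -> (-13.3,0) [heading=270, draw]
    -- iteration 3/3 --
    LT 90: heading 270 -> 0
    FD 2.8: (-13.3,0) -> (-10.5,0) [heading=0, draw]
    FD 10.5: (-10.5,0) -> (0,0) [heading=0, draw]
  ]
  -- iteration 3/3 --
  LT 270: heading 0 -> 270
  BK 5.4: (0,0) -> (0,5.4) [heading=270, draw]
  FD 9.4: (0,5.4) -> (0,-4) [heading=270, draw]
  REPEAT 3 [
    -- iteration 1/3 --
    LT 90: heading 270 -> 0
    FD 2.8: (0,-4) -> (2.8,-4) [heading=0, draw]
    FD 10.5: (2.8,-4) -> (13.3,-4) [heading=0, draw]
    -- iteration 2/3 --
    LT 90: heading 0 -> 90
    FD 2.8: (13.3,-4) -> (13.3,-1.2) [heading=90, draw]
    FD 10.5: (13.3,-1.2) -> (13.3,9.3) [heading=90, draw]
    -- iteration 3/3 --
    LT 90: heading 90 -> 180
    FD 2.8: (13.3,9.3) -> (10.5,9.3) [heading=180, draw]
    FD 10.5: (10.5,9.3) -> (0,9.3) [heading=180, draw]
  ]
]
RT 180: heading 180 -> 0
Final: pos=(0,9.3), heading=0, 24 segment(s) drawn

Segment lengths:
  seg 1: (0,0) -> (0,5.4), length = 5.4
  seg 2: (0,5.4) -> (0,-4), length = 9.4
  seg 3: (0,-4) -> (2.8,-4), length = 2.8
  seg 4: (2.8,-4) -> (13.3,-4), length = 10.5
  seg 5: (13.3,-4) -> (13.3,-1.2), length = 2.8
  seg 6: (13.3,-1.2) -> (13.3,9.3), length = 10.5
  seg 7: (13.3,9.3) -> (10.5,9.3), length = 2.8
  seg 8: (10.5,9.3) -> (0,9.3), length = 10.5
  seg 9: (0,9.3) -> (0,3.9), length = 5.4
  seg 10: (0,3.9) -> (0,13.3), length = 9.4
  seg 11: (0,13.3) -> (-2.8,13.3), length = 2.8
  seg 12: (-2.8,13.3) -> (-13.3,13.3), length = 10.5
  seg 13: (-13.3,13.3) -> (-13.3,10.5), length = 2.8
  seg 14: (-13.3,10.5) -> (-13.3,0), length = 10.5
  seg 15: (-13.3,0) -> (-10.5,0), length = 2.8
  seg 16: (-10.5,0) -> (0,0), length = 10.5
  seg 17: (0,0) -> (0,5.4), length = 5.4
  seg 18: (0,5.4) -> (0,-4), length = 9.4
  seg 19: (0,-4) -> (2.8,-4), length = 2.8
  seg 20: (2.8,-4) -> (13.3,-4), length = 10.5
  seg 21: (13.3,-4) -> (13.3,-1.2), length = 2.8
  seg 22: (13.3,-1.2) -> (13.3,9.3), length = 10.5
  seg 23: (13.3,9.3) -> (10.5,9.3), length = 2.8
  seg 24: (10.5,9.3) -> (0,9.3), length = 10.5
Total = 164.1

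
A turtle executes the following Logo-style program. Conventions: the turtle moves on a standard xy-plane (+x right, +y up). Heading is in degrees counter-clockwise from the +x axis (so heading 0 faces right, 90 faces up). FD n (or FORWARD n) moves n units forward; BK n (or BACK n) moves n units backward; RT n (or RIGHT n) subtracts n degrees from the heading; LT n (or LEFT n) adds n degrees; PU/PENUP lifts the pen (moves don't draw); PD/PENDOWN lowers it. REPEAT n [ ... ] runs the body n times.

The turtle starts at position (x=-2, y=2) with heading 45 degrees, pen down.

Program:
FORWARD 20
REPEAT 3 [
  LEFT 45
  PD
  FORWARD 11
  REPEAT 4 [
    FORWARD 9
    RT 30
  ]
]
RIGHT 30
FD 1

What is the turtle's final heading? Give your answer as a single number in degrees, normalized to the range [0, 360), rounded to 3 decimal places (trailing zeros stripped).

Executing turtle program step by step:
Start: pos=(-2,2), heading=45, pen down
FD 20: (-2,2) -> (12.142,16.142) [heading=45, draw]
REPEAT 3 [
  -- iteration 1/3 --
  LT 45: heading 45 -> 90
  PD: pen down
  FD 11: (12.142,16.142) -> (12.142,27.142) [heading=90, draw]
  REPEAT 4 [
    -- iteration 1/4 --
    FD 9: (12.142,27.142) -> (12.142,36.142) [heading=90, draw]
    RT 30: heading 90 -> 60
    -- iteration 2/4 --
    FD 9: (12.142,36.142) -> (16.642,43.936) [heading=60, draw]
    RT 30: heading 60 -> 30
    -- iteration 3/4 --
    FD 9: (16.642,43.936) -> (24.436,48.436) [heading=30, draw]
    RT 30: heading 30 -> 0
    -- iteration 4/4 --
    FD 9: (24.436,48.436) -> (33.436,48.436) [heading=0, draw]
    RT 30: heading 0 -> 330
  ]
  -- iteration 2/3 --
  LT 45: heading 330 -> 15
  PD: pen down
  FD 11: (33.436,48.436) -> (44.062,51.283) [heading=15, draw]
  REPEAT 4 [
    -- iteration 1/4 --
    FD 9: (44.062,51.283) -> (52.755,53.613) [heading=15, draw]
    RT 30: heading 15 -> 345
    -- iteration 2/4 --
    FD 9: (52.755,53.613) -> (61.448,51.283) [heading=345, draw]
    RT 30: heading 345 -> 315
    -- iteration 3/4 --
    FD 9: (61.448,51.283) -> (67.812,44.919) [heading=315, draw]
    RT 30: heading 315 -> 285
    -- iteration 4/4 --
    FD 9: (67.812,44.919) -> (70.142,36.226) [heading=285, draw]
    RT 30: heading 285 -> 255
  ]
  -- iteration 3/3 --
  LT 45: heading 255 -> 300
  PD: pen down
  FD 11: (70.142,36.226) -> (75.642,26.7) [heading=300, draw]
  REPEAT 4 [
    -- iteration 1/4 --
    FD 9: (75.642,26.7) -> (80.142,18.906) [heading=300, draw]
    RT 30: heading 300 -> 270
    -- iteration 2/4 --
    FD 9: (80.142,18.906) -> (80.142,9.906) [heading=270, draw]
    RT 30: heading 270 -> 240
    -- iteration 3/4 --
    FD 9: (80.142,9.906) -> (75.642,2.111) [heading=240, draw]
    RT 30: heading 240 -> 210
    -- iteration 4/4 --
    FD 9: (75.642,2.111) -> (67.847,-2.389) [heading=210, draw]
    RT 30: heading 210 -> 180
  ]
]
RT 30: heading 180 -> 150
FD 1: (67.847,-2.389) -> (66.981,-1.889) [heading=150, draw]
Final: pos=(66.981,-1.889), heading=150, 17 segment(s) drawn

Answer: 150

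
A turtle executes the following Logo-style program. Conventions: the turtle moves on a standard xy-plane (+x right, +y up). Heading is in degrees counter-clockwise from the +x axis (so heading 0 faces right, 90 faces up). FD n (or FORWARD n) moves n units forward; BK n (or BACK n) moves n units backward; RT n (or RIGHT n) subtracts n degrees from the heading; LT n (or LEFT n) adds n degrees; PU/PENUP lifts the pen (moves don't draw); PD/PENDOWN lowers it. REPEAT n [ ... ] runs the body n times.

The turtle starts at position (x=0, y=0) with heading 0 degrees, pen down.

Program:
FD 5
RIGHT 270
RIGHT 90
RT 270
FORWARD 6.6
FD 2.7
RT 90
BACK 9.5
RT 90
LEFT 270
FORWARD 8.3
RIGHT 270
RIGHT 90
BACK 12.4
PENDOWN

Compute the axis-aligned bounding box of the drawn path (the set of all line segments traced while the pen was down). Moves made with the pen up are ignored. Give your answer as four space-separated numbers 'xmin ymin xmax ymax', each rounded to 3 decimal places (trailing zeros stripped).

Executing turtle program step by step:
Start: pos=(0,0), heading=0, pen down
FD 5: (0,0) -> (5,0) [heading=0, draw]
RT 270: heading 0 -> 90
RT 90: heading 90 -> 0
RT 270: heading 0 -> 90
FD 6.6: (5,0) -> (5,6.6) [heading=90, draw]
FD 2.7: (5,6.6) -> (5,9.3) [heading=90, draw]
RT 90: heading 90 -> 0
BK 9.5: (5,9.3) -> (-4.5,9.3) [heading=0, draw]
RT 90: heading 0 -> 270
LT 270: heading 270 -> 180
FD 8.3: (-4.5,9.3) -> (-12.8,9.3) [heading=180, draw]
RT 270: heading 180 -> 270
RT 90: heading 270 -> 180
BK 12.4: (-12.8,9.3) -> (-0.4,9.3) [heading=180, draw]
PD: pen down
Final: pos=(-0.4,9.3), heading=180, 6 segment(s) drawn

Segment endpoints: x in {-12.8, -4.5, -0.4, 0, 5, 5, 5}, y in {0, 6.6, 9.3, 9.3, 9.3, 9.3}
xmin=-12.8, ymin=0, xmax=5, ymax=9.3

Answer: -12.8 0 5 9.3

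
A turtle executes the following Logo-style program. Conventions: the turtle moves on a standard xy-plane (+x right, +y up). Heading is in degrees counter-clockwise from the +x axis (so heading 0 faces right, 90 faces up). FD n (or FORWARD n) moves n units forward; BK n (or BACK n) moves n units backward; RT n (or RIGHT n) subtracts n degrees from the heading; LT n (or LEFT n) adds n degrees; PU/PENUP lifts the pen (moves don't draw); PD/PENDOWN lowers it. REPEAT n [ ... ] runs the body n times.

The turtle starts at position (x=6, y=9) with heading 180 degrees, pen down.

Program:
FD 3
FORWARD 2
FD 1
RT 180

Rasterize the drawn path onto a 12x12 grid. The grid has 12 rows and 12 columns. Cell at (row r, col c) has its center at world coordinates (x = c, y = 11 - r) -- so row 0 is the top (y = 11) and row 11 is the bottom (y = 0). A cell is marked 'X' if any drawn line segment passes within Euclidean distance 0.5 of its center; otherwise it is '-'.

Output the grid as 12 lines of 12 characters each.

Segment 0: (6,9) -> (3,9)
Segment 1: (3,9) -> (1,9)
Segment 2: (1,9) -> (0,9)

Answer: ------------
------------
XXXXXXX-----
------------
------------
------------
------------
------------
------------
------------
------------
------------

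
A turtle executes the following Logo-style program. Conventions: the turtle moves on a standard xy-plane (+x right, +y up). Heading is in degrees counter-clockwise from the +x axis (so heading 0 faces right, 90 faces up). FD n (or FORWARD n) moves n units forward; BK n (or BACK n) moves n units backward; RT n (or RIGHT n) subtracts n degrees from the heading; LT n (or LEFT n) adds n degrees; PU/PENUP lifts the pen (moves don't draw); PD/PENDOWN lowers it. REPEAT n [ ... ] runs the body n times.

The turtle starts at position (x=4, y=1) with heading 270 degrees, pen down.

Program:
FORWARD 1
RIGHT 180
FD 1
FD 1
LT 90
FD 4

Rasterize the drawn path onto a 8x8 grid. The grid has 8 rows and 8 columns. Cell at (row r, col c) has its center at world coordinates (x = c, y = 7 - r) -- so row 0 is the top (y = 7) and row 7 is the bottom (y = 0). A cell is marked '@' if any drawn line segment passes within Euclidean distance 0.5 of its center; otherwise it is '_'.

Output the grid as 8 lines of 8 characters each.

Segment 0: (4,1) -> (4,0)
Segment 1: (4,0) -> (4,1)
Segment 2: (4,1) -> (4,2)
Segment 3: (4,2) -> (0,2)

Answer: ________
________
________
________
________
@@@@@___
____@___
____@___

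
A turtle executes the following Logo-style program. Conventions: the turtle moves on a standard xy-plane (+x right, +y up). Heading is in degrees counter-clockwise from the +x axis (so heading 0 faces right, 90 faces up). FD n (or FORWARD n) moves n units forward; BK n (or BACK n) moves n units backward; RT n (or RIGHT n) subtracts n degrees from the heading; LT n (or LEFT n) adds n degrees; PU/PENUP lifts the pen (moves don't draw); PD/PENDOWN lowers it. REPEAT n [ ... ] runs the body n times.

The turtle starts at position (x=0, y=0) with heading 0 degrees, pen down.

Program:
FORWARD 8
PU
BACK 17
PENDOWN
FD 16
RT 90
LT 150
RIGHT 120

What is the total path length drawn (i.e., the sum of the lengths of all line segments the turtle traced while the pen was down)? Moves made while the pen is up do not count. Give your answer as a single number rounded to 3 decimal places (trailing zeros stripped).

Answer: 24

Derivation:
Executing turtle program step by step:
Start: pos=(0,0), heading=0, pen down
FD 8: (0,0) -> (8,0) [heading=0, draw]
PU: pen up
BK 17: (8,0) -> (-9,0) [heading=0, move]
PD: pen down
FD 16: (-9,0) -> (7,0) [heading=0, draw]
RT 90: heading 0 -> 270
LT 150: heading 270 -> 60
RT 120: heading 60 -> 300
Final: pos=(7,0), heading=300, 2 segment(s) drawn

Segment lengths:
  seg 1: (0,0) -> (8,0), length = 8
  seg 2: (-9,0) -> (7,0), length = 16
Total = 24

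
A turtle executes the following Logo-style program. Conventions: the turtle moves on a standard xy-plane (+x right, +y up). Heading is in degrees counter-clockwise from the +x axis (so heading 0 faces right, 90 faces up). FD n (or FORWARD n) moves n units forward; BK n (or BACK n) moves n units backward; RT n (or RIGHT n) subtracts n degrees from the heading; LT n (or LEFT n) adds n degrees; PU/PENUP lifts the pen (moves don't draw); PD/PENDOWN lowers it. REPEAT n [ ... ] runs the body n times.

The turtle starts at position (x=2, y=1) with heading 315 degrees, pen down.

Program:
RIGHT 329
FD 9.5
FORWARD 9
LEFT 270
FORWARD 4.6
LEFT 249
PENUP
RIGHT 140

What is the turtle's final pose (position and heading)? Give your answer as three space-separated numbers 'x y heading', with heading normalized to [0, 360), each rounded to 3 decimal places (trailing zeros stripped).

Executing turtle program step by step:
Start: pos=(2,1), heading=315, pen down
RT 329: heading 315 -> 346
FD 9.5: (2,1) -> (11.218,-1.298) [heading=346, draw]
FD 9: (11.218,-1.298) -> (19.95,-3.476) [heading=346, draw]
LT 270: heading 346 -> 256
FD 4.6: (19.95,-3.476) -> (18.838,-7.939) [heading=256, draw]
LT 249: heading 256 -> 145
PU: pen up
RT 140: heading 145 -> 5
Final: pos=(18.838,-7.939), heading=5, 3 segment(s) drawn

Answer: 18.838 -7.939 5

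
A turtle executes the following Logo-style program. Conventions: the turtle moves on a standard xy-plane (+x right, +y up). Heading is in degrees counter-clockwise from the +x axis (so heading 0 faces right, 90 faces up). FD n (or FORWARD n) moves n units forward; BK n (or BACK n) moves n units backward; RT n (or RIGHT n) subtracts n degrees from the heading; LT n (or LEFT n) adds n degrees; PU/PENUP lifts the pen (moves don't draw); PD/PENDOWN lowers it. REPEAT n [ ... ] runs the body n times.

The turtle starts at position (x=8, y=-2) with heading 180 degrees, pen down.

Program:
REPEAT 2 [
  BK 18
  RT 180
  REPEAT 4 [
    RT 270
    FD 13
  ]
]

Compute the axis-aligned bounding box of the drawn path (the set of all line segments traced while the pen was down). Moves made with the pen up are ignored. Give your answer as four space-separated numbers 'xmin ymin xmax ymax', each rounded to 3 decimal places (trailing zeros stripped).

Executing turtle program step by step:
Start: pos=(8,-2), heading=180, pen down
REPEAT 2 [
  -- iteration 1/2 --
  BK 18: (8,-2) -> (26,-2) [heading=180, draw]
  RT 180: heading 180 -> 0
  REPEAT 4 [
    -- iteration 1/4 --
    RT 270: heading 0 -> 90
    FD 13: (26,-2) -> (26,11) [heading=90, draw]
    -- iteration 2/4 --
    RT 270: heading 90 -> 180
    FD 13: (26,11) -> (13,11) [heading=180, draw]
    -- iteration 3/4 --
    RT 270: heading 180 -> 270
    FD 13: (13,11) -> (13,-2) [heading=270, draw]
    -- iteration 4/4 --
    RT 270: heading 270 -> 0
    FD 13: (13,-2) -> (26,-2) [heading=0, draw]
  ]
  -- iteration 2/2 --
  BK 18: (26,-2) -> (8,-2) [heading=0, draw]
  RT 180: heading 0 -> 180
  REPEAT 4 [
    -- iteration 1/4 --
    RT 270: heading 180 -> 270
    FD 13: (8,-2) -> (8,-15) [heading=270, draw]
    -- iteration 2/4 --
    RT 270: heading 270 -> 0
    FD 13: (8,-15) -> (21,-15) [heading=0, draw]
    -- iteration 3/4 --
    RT 270: heading 0 -> 90
    FD 13: (21,-15) -> (21,-2) [heading=90, draw]
    -- iteration 4/4 --
    RT 270: heading 90 -> 180
    FD 13: (21,-2) -> (8,-2) [heading=180, draw]
  ]
]
Final: pos=(8,-2), heading=180, 10 segment(s) drawn

Segment endpoints: x in {8, 8, 8, 8, 13, 13, 21, 21, 26, 26, 26}, y in {-15, -15, -2, -2, -2, -2, -2, -2, -2, 11, 11}
xmin=8, ymin=-15, xmax=26, ymax=11

Answer: 8 -15 26 11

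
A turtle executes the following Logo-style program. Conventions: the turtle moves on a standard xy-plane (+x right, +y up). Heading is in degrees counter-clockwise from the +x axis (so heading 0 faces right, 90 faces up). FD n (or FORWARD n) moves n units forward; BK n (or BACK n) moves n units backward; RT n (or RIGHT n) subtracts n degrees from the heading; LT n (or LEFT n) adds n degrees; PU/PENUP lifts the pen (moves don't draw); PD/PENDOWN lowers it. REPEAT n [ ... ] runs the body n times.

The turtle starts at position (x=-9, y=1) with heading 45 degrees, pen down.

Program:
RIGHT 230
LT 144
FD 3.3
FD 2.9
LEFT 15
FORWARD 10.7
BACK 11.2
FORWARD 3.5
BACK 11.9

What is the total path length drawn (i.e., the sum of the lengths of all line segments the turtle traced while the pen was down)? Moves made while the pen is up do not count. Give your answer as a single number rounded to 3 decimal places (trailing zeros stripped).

Answer: 43.5

Derivation:
Executing turtle program step by step:
Start: pos=(-9,1), heading=45, pen down
RT 230: heading 45 -> 175
LT 144: heading 175 -> 319
FD 3.3: (-9,1) -> (-6.509,-1.165) [heading=319, draw]
FD 2.9: (-6.509,-1.165) -> (-4.321,-3.068) [heading=319, draw]
LT 15: heading 319 -> 334
FD 10.7: (-4.321,-3.068) -> (5.296,-7.758) [heading=334, draw]
BK 11.2: (5.296,-7.758) -> (-4.77,-2.848) [heading=334, draw]
FD 3.5: (-4.77,-2.848) -> (-1.624,-4.383) [heading=334, draw]
BK 11.9: (-1.624,-4.383) -> (-12.32,0.834) [heading=334, draw]
Final: pos=(-12.32,0.834), heading=334, 6 segment(s) drawn

Segment lengths:
  seg 1: (-9,1) -> (-6.509,-1.165), length = 3.3
  seg 2: (-6.509,-1.165) -> (-4.321,-3.068), length = 2.9
  seg 3: (-4.321,-3.068) -> (5.296,-7.758), length = 10.7
  seg 4: (5.296,-7.758) -> (-4.77,-2.848), length = 11.2
  seg 5: (-4.77,-2.848) -> (-1.624,-4.383), length = 3.5
  seg 6: (-1.624,-4.383) -> (-12.32,0.834), length = 11.9
Total = 43.5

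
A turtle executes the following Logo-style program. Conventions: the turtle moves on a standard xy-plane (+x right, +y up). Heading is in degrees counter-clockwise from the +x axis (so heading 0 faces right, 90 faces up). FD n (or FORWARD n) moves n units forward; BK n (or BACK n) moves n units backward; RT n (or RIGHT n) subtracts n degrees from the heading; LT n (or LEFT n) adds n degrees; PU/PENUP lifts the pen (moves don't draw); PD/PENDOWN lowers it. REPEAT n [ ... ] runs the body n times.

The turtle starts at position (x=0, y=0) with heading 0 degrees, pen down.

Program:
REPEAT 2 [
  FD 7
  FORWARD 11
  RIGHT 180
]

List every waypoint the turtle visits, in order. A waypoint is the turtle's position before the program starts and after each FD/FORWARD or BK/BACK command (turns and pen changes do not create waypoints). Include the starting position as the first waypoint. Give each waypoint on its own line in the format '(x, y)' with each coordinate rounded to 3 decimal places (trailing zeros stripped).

Answer: (0, 0)
(7, 0)
(18, 0)
(11, 0)
(0, 0)

Derivation:
Executing turtle program step by step:
Start: pos=(0,0), heading=0, pen down
REPEAT 2 [
  -- iteration 1/2 --
  FD 7: (0,0) -> (7,0) [heading=0, draw]
  FD 11: (7,0) -> (18,0) [heading=0, draw]
  RT 180: heading 0 -> 180
  -- iteration 2/2 --
  FD 7: (18,0) -> (11,0) [heading=180, draw]
  FD 11: (11,0) -> (0,0) [heading=180, draw]
  RT 180: heading 180 -> 0
]
Final: pos=(0,0), heading=0, 4 segment(s) drawn
Waypoints (5 total):
(0, 0)
(7, 0)
(18, 0)
(11, 0)
(0, 0)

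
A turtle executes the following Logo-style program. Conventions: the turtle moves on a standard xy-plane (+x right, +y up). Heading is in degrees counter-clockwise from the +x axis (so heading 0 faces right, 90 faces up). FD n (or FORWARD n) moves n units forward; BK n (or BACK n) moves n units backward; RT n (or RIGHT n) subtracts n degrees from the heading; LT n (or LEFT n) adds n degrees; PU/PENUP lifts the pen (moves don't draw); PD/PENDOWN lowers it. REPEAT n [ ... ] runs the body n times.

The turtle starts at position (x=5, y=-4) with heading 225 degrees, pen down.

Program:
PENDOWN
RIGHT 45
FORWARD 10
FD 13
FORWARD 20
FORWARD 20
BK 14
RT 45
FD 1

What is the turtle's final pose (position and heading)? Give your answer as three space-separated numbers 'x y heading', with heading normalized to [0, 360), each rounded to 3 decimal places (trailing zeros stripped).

Executing turtle program step by step:
Start: pos=(5,-4), heading=225, pen down
PD: pen down
RT 45: heading 225 -> 180
FD 10: (5,-4) -> (-5,-4) [heading=180, draw]
FD 13: (-5,-4) -> (-18,-4) [heading=180, draw]
FD 20: (-18,-4) -> (-38,-4) [heading=180, draw]
FD 20: (-38,-4) -> (-58,-4) [heading=180, draw]
BK 14: (-58,-4) -> (-44,-4) [heading=180, draw]
RT 45: heading 180 -> 135
FD 1: (-44,-4) -> (-44.707,-3.293) [heading=135, draw]
Final: pos=(-44.707,-3.293), heading=135, 6 segment(s) drawn

Answer: -44.707 -3.293 135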